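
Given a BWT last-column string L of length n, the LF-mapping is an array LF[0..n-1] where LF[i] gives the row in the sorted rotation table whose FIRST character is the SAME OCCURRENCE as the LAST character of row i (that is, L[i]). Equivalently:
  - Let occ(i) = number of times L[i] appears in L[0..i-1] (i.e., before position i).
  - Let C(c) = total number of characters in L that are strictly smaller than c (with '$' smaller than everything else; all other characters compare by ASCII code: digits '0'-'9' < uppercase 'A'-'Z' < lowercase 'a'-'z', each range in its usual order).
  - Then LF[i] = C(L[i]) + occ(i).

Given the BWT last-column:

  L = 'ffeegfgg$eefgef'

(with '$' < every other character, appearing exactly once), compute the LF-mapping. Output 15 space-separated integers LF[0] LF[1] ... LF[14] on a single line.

Char counts: '$':1, 'e':5, 'f':5, 'g':4
C (first-col start): C('$')=0, C('e')=1, C('f')=6, C('g')=11
L[0]='f': occ=0, LF[0]=C('f')+0=6+0=6
L[1]='f': occ=1, LF[1]=C('f')+1=6+1=7
L[2]='e': occ=0, LF[2]=C('e')+0=1+0=1
L[3]='e': occ=1, LF[3]=C('e')+1=1+1=2
L[4]='g': occ=0, LF[4]=C('g')+0=11+0=11
L[5]='f': occ=2, LF[5]=C('f')+2=6+2=8
L[6]='g': occ=1, LF[6]=C('g')+1=11+1=12
L[7]='g': occ=2, LF[7]=C('g')+2=11+2=13
L[8]='$': occ=0, LF[8]=C('$')+0=0+0=0
L[9]='e': occ=2, LF[9]=C('e')+2=1+2=3
L[10]='e': occ=3, LF[10]=C('e')+3=1+3=4
L[11]='f': occ=3, LF[11]=C('f')+3=6+3=9
L[12]='g': occ=3, LF[12]=C('g')+3=11+3=14
L[13]='e': occ=4, LF[13]=C('e')+4=1+4=5
L[14]='f': occ=4, LF[14]=C('f')+4=6+4=10

Answer: 6 7 1 2 11 8 12 13 0 3 4 9 14 5 10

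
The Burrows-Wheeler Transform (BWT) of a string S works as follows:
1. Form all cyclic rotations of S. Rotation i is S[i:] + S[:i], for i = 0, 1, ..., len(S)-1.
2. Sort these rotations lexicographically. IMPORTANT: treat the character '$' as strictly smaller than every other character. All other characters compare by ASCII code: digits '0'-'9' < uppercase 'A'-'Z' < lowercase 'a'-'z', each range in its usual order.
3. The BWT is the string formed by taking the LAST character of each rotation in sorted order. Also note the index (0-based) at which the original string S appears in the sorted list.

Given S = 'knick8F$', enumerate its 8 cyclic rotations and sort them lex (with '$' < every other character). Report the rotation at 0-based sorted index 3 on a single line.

Answer: ck8F$kni

Derivation:
All 8 rotations (rotation i = S[i:]+S[:i]):
  rot[0] = knick8F$
  rot[1] = nick8F$k
  rot[2] = ick8F$kn
  rot[3] = ck8F$kni
  rot[4] = k8F$knic
  rot[5] = 8F$knick
  rot[6] = F$knick8
  rot[7] = $knick8F
Sorted (with $ < everything):
  sorted[0] = $knick8F
  sorted[1] = 8F$knick
  sorted[2] = F$knick8
  sorted[3] = ck8F$kni
  sorted[4] = ick8F$kn
  sorted[5] = k8F$knic
  sorted[6] = knick8F$
  sorted[7] = nick8F$k
sorted[3] = ck8F$kni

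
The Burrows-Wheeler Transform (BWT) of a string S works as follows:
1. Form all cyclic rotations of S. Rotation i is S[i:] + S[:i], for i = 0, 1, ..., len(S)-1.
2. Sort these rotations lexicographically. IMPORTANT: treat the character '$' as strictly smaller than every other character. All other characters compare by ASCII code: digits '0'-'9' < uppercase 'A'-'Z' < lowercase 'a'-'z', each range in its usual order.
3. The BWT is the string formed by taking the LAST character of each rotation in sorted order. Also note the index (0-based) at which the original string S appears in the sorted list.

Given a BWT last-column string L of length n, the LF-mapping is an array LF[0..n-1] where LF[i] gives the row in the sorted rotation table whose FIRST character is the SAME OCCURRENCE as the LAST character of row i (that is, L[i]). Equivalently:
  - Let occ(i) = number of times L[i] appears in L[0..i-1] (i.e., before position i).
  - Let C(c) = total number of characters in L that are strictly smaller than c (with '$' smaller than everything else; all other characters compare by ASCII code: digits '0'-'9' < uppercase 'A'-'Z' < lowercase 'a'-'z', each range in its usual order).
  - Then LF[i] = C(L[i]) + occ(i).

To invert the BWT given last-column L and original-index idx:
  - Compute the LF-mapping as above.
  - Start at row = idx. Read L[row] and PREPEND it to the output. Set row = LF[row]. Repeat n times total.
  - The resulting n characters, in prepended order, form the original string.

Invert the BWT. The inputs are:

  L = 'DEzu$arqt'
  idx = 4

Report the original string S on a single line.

Answer: quartzED$

Derivation:
LF mapping: 1 2 8 7 0 3 5 4 6
Walk LF starting at row 4, prepending L[row]:
  step 1: row=4, L[4]='$', prepend. Next row=LF[4]=0
  step 2: row=0, L[0]='D', prepend. Next row=LF[0]=1
  step 3: row=1, L[1]='E', prepend. Next row=LF[1]=2
  step 4: row=2, L[2]='z', prepend. Next row=LF[2]=8
  step 5: row=8, L[8]='t', prepend. Next row=LF[8]=6
  step 6: row=6, L[6]='r', prepend. Next row=LF[6]=5
  step 7: row=5, L[5]='a', prepend. Next row=LF[5]=3
  step 8: row=3, L[3]='u', prepend. Next row=LF[3]=7
  step 9: row=7, L[7]='q', prepend. Next row=LF[7]=4
Reversed output: quartzED$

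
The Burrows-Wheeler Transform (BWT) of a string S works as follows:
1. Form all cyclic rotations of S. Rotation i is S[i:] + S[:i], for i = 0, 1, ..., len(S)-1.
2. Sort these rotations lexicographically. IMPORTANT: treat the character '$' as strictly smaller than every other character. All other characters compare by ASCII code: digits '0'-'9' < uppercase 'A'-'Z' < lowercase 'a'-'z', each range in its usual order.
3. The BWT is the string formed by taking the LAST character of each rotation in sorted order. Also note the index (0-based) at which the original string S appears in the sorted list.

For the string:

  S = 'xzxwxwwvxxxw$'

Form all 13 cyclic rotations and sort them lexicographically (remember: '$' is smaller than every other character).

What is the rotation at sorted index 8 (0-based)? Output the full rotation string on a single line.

Answer: xwxwwvxxxw$xz

Derivation:
All 13 rotations (rotation i = S[i:]+S[:i]):
  rot[0] = xzxwxwwvxxxw$
  rot[1] = zxwxwwvxxxw$x
  rot[2] = xwxwwvxxxw$xz
  rot[3] = wxwwvxxxw$xzx
  rot[4] = xwwvxxxw$xzxw
  rot[5] = wwvxxxw$xzxwx
  rot[6] = wvxxxw$xzxwxw
  rot[7] = vxxxw$xzxwxww
  rot[8] = xxxw$xzxwxwwv
  rot[9] = xxw$xzxwxwwvx
  rot[10] = xw$xzxwxwwvxx
  rot[11] = w$xzxwxwwvxxx
  rot[12] = $xzxwxwwvxxxw
Sorted (with $ < everything):
  sorted[0] = $xzxwxwwvxxxw
  sorted[1] = vxxxw$xzxwxww
  sorted[2] = w$xzxwxwwvxxx
  sorted[3] = wvxxxw$xzxwxw
  sorted[4] = wwvxxxw$xzxwx
  sorted[5] = wxwwvxxxw$xzx
  sorted[6] = xw$xzxwxwwvxx
  sorted[7] = xwwvxxxw$xzxw
  sorted[8] = xwxwwvxxxw$xz
  sorted[9] = xxw$xzxwxwwvx
  sorted[10] = xxxw$xzxwxwwv
  sorted[11] = xzxwxwwvxxxw$
  sorted[12] = zxwxwwvxxxw$x
sorted[8] = xwxwwvxxxw$xz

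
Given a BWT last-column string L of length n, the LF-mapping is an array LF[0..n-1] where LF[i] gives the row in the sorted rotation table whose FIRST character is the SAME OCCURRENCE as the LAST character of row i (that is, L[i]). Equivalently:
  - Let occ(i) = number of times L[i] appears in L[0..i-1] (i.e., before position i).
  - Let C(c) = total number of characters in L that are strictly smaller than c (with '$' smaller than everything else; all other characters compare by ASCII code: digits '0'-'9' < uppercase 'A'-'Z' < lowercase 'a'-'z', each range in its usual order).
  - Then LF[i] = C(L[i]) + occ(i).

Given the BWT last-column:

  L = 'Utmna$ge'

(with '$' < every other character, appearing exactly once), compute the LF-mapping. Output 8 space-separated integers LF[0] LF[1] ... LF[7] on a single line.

Answer: 1 7 5 6 2 0 4 3

Derivation:
Char counts: '$':1, 'U':1, 'a':1, 'e':1, 'g':1, 'm':1, 'n':1, 't':1
C (first-col start): C('$')=0, C('U')=1, C('a')=2, C('e')=3, C('g')=4, C('m')=5, C('n')=6, C('t')=7
L[0]='U': occ=0, LF[0]=C('U')+0=1+0=1
L[1]='t': occ=0, LF[1]=C('t')+0=7+0=7
L[2]='m': occ=0, LF[2]=C('m')+0=5+0=5
L[3]='n': occ=0, LF[3]=C('n')+0=6+0=6
L[4]='a': occ=0, LF[4]=C('a')+0=2+0=2
L[5]='$': occ=0, LF[5]=C('$')+0=0+0=0
L[6]='g': occ=0, LF[6]=C('g')+0=4+0=4
L[7]='e': occ=0, LF[7]=C('e')+0=3+0=3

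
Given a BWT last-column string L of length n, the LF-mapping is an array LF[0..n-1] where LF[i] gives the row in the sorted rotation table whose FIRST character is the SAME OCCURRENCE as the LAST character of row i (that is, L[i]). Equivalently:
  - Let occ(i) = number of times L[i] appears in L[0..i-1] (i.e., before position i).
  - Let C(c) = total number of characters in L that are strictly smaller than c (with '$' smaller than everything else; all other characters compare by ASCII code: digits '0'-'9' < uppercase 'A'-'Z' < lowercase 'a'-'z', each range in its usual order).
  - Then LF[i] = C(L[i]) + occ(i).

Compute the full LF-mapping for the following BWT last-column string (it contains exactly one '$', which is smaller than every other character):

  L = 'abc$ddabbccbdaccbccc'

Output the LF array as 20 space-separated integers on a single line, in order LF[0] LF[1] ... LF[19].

Answer: 1 4 9 0 17 18 2 5 6 10 11 7 19 3 12 13 8 14 15 16

Derivation:
Char counts: '$':1, 'a':3, 'b':5, 'c':8, 'd':3
C (first-col start): C('$')=0, C('a')=1, C('b')=4, C('c')=9, C('d')=17
L[0]='a': occ=0, LF[0]=C('a')+0=1+0=1
L[1]='b': occ=0, LF[1]=C('b')+0=4+0=4
L[2]='c': occ=0, LF[2]=C('c')+0=9+0=9
L[3]='$': occ=0, LF[3]=C('$')+0=0+0=0
L[4]='d': occ=0, LF[4]=C('d')+0=17+0=17
L[5]='d': occ=1, LF[5]=C('d')+1=17+1=18
L[6]='a': occ=1, LF[6]=C('a')+1=1+1=2
L[7]='b': occ=1, LF[7]=C('b')+1=4+1=5
L[8]='b': occ=2, LF[8]=C('b')+2=4+2=6
L[9]='c': occ=1, LF[9]=C('c')+1=9+1=10
L[10]='c': occ=2, LF[10]=C('c')+2=9+2=11
L[11]='b': occ=3, LF[11]=C('b')+3=4+3=7
L[12]='d': occ=2, LF[12]=C('d')+2=17+2=19
L[13]='a': occ=2, LF[13]=C('a')+2=1+2=3
L[14]='c': occ=3, LF[14]=C('c')+3=9+3=12
L[15]='c': occ=4, LF[15]=C('c')+4=9+4=13
L[16]='b': occ=4, LF[16]=C('b')+4=4+4=8
L[17]='c': occ=5, LF[17]=C('c')+5=9+5=14
L[18]='c': occ=6, LF[18]=C('c')+6=9+6=15
L[19]='c': occ=7, LF[19]=C('c')+7=9+7=16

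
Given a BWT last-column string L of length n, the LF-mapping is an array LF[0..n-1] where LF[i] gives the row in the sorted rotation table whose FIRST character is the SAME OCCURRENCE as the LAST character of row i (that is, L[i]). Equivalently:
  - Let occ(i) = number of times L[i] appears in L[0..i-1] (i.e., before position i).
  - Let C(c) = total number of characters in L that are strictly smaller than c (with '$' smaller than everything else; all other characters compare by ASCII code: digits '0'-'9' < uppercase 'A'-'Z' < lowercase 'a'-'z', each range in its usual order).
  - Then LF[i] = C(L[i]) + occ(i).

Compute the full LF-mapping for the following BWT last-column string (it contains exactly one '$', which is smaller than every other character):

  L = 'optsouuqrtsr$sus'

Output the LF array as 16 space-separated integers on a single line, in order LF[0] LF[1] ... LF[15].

Answer: 1 3 11 7 2 13 14 4 5 12 8 6 0 9 15 10

Derivation:
Char counts: '$':1, 'o':2, 'p':1, 'q':1, 'r':2, 's':4, 't':2, 'u':3
C (first-col start): C('$')=0, C('o')=1, C('p')=3, C('q')=4, C('r')=5, C('s')=7, C('t')=11, C('u')=13
L[0]='o': occ=0, LF[0]=C('o')+0=1+0=1
L[1]='p': occ=0, LF[1]=C('p')+0=3+0=3
L[2]='t': occ=0, LF[2]=C('t')+0=11+0=11
L[3]='s': occ=0, LF[3]=C('s')+0=7+0=7
L[4]='o': occ=1, LF[4]=C('o')+1=1+1=2
L[5]='u': occ=0, LF[5]=C('u')+0=13+0=13
L[6]='u': occ=1, LF[6]=C('u')+1=13+1=14
L[7]='q': occ=0, LF[7]=C('q')+0=4+0=4
L[8]='r': occ=0, LF[8]=C('r')+0=5+0=5
L[9]='t': occ=1, LF[9]=C('t')+1=11+1=12
L[10]='s': occ=1, LF[10]=C('s')+1=7+1=8
L[11]='r': occ=1, LF[11]=C('r')+1=5+1=6
L[12]='$': occ=0, LF[12]=C('$')+0=0+0=0
L[13]='s': occ=2, LF[13]=C('s')+2=7+2=9
L[14]='u': occ=2, LF[14]=C('u')+2=13+2=15
L[15]='s': occ=3, LF[15]=C('s')+3=7+3=10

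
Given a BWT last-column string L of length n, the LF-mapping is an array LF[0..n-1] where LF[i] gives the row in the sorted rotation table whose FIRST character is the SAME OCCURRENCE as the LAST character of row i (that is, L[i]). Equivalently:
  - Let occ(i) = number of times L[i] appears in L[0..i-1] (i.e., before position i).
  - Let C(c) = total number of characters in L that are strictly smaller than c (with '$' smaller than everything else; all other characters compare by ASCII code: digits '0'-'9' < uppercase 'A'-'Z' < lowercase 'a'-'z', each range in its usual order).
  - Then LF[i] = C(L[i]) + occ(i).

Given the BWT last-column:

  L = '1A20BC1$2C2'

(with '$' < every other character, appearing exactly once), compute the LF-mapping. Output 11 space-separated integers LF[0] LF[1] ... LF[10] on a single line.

Char counts: '$':1, '0':1, '1':2, '2':3, 'A':1, 'B':1, 'C':2
C (first-col start): C('$')=0, C('0')=1, C('1')=2, C('2')=4, C('A')=7, C('B')=8, C('C')=9
L[0]='1': occ=0, LF[0]=C('1')+0=2+0=2
L[1]='A': occ=0, LF[1]=C('A')+0=7+0=7
L[2]='2': occ=0, LF[2]=C('2')+0=4+0=4
L[3]='0': occ=0, LF[3]=C('0')+0=1+0=1
L[4]='B': occ=0, LF[4]=C('B')+0=8+0=8
L[5]='C': occ=0, LF[5]=C('C')+0=9+0=9
L[6]='1': occ=1, LF[6]=C('1')+1=2+1=3
L[7]='$': occ=0, LF[7]=C('$')+0=0+0=0
L[8]='2': occ=1, LF[8]=C('2')+1=4+1=5
L[9]='C': occ=1, LF[9]=C('C')+1=9+1=10
L[10]='2': occ=2, LF[10]=C('2')+2=4+2=6

Answer: 2 7 4 1 8 9 3 0 5 10 6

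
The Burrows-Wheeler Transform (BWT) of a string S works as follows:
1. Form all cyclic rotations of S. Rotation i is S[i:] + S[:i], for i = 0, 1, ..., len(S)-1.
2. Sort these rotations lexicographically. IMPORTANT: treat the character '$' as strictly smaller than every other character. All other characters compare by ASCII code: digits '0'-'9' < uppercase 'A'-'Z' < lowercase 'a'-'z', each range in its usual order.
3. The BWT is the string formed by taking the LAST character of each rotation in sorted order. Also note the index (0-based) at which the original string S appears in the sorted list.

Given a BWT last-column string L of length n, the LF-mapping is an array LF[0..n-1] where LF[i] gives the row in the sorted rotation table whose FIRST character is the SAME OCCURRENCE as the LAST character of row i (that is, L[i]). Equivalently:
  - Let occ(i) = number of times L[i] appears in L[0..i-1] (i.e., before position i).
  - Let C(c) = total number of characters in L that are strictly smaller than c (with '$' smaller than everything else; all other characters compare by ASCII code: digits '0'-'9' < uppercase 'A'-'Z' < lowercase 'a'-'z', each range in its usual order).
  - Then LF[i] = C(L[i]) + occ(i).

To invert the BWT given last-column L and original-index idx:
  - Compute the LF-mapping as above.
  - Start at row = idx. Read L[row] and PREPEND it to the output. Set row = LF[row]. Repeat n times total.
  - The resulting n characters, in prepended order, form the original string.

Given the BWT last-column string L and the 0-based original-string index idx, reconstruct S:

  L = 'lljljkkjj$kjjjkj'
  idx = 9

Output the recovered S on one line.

LF mapping: 13 14 1 15 2 9 10 3 4 0 11 5 6 7 12 8
Walk LF starting at row 9, prepending L[row]:
  step 1: row=9, L[9]='$', prepend. Next row=LF[9]=0
  step 2: row=0, L[0]='l', prepend. Next row=LF[0]=13
  step 3: row=13, L[13]='j', prepend. Next row=LF[13]=7
  step 4: row=7, L[7]='j', prepend. Next row=LF[7]=3
  step 5: row=3, L[3]='l', prepend. Next row=LF[3]=15
  step 6: row=15, L[15]='j', prepend. Next row=LF[15]=8
  step 7: row=8, L[8]='j', prepend. Next row=LF[8]=4
  step 8: row=4, L[4]='j', prepend. Next row=LF[4]=2
  step 9: row=2, L[2]='j', prepend. Next row=LF[2]=1
  step 10: row=1, L[1]='l', prepend. Next row=LF[1]=14
  step 11: row=14, L[14]='k', prepend. Next row=LF[14]=12
  step 12: row=12, L[12]='j', prepend. Next row=LF[12]=6
  step 13: row=6, L[6]='k', prepend. Next row=LF[6]=10
  step 14: row=10, L[10]='k', prepend. Next row=LF[10]=11
  step 15: row=11, L[11]='j', prepend. Next row=LF[11]=5
  step 16: row=5, L[5]='k', prepend. Next row=LF[5]=9
Reversed output: kjkkjkljjjjljjl$

Answer: kjkkjkljjjjljjl$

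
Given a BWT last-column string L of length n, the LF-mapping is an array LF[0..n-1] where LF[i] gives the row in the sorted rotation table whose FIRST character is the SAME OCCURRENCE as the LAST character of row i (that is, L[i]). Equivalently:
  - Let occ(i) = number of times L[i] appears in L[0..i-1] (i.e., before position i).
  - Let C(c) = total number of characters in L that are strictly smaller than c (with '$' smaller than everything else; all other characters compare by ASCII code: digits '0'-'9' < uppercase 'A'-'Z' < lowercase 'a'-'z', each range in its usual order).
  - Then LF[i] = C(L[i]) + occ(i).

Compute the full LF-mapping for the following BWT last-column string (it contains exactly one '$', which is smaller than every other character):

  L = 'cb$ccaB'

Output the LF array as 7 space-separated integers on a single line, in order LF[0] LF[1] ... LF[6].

Char counts: '$':1, 'B':1, 'a':1, 'b':1, 'c':3
C (first-col start): C('$')=0, C('B')=1, C('a')=2, C('b')=3, C('c')=4
L[0]='c': occ=0, LF[0]=C('c')+0=4+0=4
L[1]='b': occ=0, LF[1]=C('b')+0=3+0=3
L[2]='$': occ=0, LF[2]=C('$')+0=0+0=0
L[3]='c': occ=1, LF[3]=C('c')+1=4+1=5
L[4]='c': occ=2, LF[4]=C('c')+2=4+2=6
L[5]='a': occ=0, LF[5]=C('a')+0=2+0=2
L[6]='B': occ=0, LF[6]=C('B')+0=1+0=1

Answer: 4 3 0 5 6 2 1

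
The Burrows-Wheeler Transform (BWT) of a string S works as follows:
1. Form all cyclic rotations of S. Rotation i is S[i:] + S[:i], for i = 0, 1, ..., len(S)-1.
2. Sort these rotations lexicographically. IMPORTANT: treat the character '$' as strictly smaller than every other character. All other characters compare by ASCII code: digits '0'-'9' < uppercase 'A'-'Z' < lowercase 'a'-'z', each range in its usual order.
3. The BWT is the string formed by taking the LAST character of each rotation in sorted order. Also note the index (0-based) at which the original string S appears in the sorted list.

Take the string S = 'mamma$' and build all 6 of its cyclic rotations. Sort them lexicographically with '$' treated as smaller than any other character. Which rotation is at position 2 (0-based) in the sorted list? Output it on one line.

Answer: amma$m

Derivation:
All 6 rotations (rotation i = S[i:]+S[:i]):
  rot[0] = mamma$
  rot[1] = amma$m
  rot[2] = mma$ma
  rot[3] = ma$mam
  rot[4] = a$mamm
  rot[5] = $mamma
Sorted (with $ < everything):
  sorted[0] = $mamma
  sorted[1] = a$mamm
  sorted[2] = amma$m
  sorted[3] = ma$mam
  sorted[4] = mamma$
  sorted[5] = mma$ma
sorted[2] = amma$m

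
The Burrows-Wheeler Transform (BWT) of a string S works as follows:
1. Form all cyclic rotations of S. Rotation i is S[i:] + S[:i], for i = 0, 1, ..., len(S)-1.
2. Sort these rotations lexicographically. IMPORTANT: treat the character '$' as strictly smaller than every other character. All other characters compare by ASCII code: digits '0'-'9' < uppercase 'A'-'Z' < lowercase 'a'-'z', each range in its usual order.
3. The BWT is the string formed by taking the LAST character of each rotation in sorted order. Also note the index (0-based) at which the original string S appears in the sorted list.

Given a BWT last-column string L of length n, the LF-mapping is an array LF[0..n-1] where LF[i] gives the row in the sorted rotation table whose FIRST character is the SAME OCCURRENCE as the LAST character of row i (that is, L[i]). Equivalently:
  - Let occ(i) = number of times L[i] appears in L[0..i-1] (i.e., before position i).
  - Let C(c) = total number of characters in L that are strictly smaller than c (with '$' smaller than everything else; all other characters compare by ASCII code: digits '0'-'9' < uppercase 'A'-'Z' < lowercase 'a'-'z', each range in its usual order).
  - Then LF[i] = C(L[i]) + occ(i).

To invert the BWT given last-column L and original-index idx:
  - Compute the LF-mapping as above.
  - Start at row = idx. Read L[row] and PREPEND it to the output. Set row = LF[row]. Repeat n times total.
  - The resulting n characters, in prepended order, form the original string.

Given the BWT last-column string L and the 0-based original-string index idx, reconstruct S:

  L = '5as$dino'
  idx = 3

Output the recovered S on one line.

LF mapping: 1 2 7 0 3 4 5 6
Walk LF starting at row 3, prepending L[row]:
  step 1: row=3, L[3]='$', prepend. Next row=LF[3]=0
  step 2: row=0, L[0]='5', prepend. Next row=LF[0]=1
  step 3: row=1, L[1]='a', prepend. Next row=LF[1]=2
  step 4: row=2, L[2]='s', prepend. Next row=LF[2]=7
  step 5: row=7, L[7]='o', prepend. Next row=LF[7]=6
  step 6: row=6, L[6]='n', prepend. Next row=LF[6]=5
  step 7: row=5, L[5]='i', prepend. Next row=LF[5]=4
  step 8: row=4, L[4]='d', prepend. Next row=LF[4]=3
Reversed output: dinosa5$

Answer: dinosa5$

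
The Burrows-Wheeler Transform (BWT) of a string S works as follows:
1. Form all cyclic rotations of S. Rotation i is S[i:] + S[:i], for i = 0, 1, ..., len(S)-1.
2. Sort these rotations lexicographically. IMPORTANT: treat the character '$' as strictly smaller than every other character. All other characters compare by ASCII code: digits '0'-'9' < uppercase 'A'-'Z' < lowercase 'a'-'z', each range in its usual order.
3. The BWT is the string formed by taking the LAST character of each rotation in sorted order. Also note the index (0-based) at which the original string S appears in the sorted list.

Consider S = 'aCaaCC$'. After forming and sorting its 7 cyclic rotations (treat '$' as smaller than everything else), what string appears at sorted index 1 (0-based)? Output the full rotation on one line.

Answer: C$aCaaC

Derivation:
All 7 rotations (rotation i = S[i:]+S[:i]):
  rot[0] = aCaaCC$
  rot[1] = CaaCC$a
  rot[2] = aaCC$aC
  rot[3] = aCC$aCa
  rot[4] = CC$aCaa
  rot[5] = C$aCaaC
  rot[6] = $aCaaCC
Sorted (with $ < everything):
  sorted[0] = $aCaaCC
  sorted[1] = C$aCaaC
  sorted[2] = CC$aCaa
  sorted[3] = CaaCC$a
  sorted[4] = aCC$aCa
  sorted[5] = aCaaCC$
  sorted[6] = aaCC$aC
sorted[1] = C$aCaaC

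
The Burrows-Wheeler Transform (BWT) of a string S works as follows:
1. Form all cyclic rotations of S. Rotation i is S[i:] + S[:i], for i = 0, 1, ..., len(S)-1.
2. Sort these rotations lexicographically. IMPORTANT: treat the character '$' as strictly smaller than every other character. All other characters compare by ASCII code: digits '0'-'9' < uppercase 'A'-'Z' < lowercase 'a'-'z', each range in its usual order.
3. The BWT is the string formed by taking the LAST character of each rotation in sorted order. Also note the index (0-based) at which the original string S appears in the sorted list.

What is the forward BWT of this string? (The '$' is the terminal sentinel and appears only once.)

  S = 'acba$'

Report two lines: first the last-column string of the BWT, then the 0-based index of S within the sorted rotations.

All 5 rotations (rotation i = S[i:]+S[:i]):
  rot[0] = acba$
  rot[1] = cba$a
  rot[2] = ba$ac
  rot[3] = a$acb
  rot[4] = $acba
Sorted (with $ < everything):
  sorted[0] = $acba  (last char: 'a')
  sorted[1] = a$acb  (last char: 'b')
  sorted[2] = acba$  (last char: '$')
  sorted[3] = ba$ac  (last char: 'c')
  sorted[4] = cba$a  (last char: 'a')
Last column: ab$ca
Original string S is at sorted index 2

Answer: ab$ca
2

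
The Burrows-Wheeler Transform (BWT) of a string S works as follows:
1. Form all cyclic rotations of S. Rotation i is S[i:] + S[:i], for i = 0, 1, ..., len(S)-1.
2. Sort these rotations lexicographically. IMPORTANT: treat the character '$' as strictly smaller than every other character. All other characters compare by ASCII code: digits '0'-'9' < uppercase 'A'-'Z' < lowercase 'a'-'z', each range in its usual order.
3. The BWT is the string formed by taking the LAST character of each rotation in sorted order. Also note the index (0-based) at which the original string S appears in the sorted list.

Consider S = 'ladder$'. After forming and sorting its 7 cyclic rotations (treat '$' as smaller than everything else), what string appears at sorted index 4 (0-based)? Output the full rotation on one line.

All 7 rotations (rotation i = S[i:]+S[:i]):
  rot[0] = ladder$
  rot[1] = adder$l
  rot[2] = dder$la
  rot[3] = der$lad
  rot[4] = er$ladd
  rot[5] = r$ladde
  rot[6] = $ladder
Sorted (with $ < everything):
  sorted[0] = $ladder
  sorted[1] = adder$l
  sorted[2] = dder$la
  sorted[3] = der$lad
  sorted[4] = er$ladd
  sorted[5] = ladder$
  sorted[6] = r$ladde
sorted[4] = er$ladd

Answer: er$ladd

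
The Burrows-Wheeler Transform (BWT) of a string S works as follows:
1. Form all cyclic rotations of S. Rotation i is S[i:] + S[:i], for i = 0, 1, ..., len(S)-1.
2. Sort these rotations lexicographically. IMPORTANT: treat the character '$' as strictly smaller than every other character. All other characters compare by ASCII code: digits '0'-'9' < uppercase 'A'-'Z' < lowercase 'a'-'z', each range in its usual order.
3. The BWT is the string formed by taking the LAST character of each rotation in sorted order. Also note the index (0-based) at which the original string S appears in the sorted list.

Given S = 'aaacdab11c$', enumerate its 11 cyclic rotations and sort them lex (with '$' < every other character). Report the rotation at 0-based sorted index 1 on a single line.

All 11 rotations (rotation i = S[i:]+S[:i]):
  rot[0] = aaacdab11c$
  rot[1] = aacdab11c$a
  rot[2] = acdab11c$aa
  rot[3] = cdab11c$aaa
  rot[4] = dab11c$aaac
  rot[5] = ab11c$aaacd
  rot[6] = b11c$aaacda
  rot[7] = 11c$aaacdab
  rot[8] = 1c$aaacdab1
  rot[9] = c$aaacdab11
  rot[10] = $aaacdab11c
Sorted (with $ < everything):
  sorted[0] = $aaacdab11c
  sorted[1] = 11c$aaacdab
  sorted[2] = 1c$aaacdab1
  sorted[3] = aaacdab11c$
  sorted[4] = aacdab11c$a
  sorted[5] = ab11c$aaacd
  sorted[6] = acdab11c$aa
  sorted[7] = b11c$aaacda
  sorted[8] = c$aaacdab11
  sorted[9] = cdab11c$aaa
  sorted[10] = dab11c$aaac
sorted[1] = 11c$aaacdab

Answer: 11c$aaacdab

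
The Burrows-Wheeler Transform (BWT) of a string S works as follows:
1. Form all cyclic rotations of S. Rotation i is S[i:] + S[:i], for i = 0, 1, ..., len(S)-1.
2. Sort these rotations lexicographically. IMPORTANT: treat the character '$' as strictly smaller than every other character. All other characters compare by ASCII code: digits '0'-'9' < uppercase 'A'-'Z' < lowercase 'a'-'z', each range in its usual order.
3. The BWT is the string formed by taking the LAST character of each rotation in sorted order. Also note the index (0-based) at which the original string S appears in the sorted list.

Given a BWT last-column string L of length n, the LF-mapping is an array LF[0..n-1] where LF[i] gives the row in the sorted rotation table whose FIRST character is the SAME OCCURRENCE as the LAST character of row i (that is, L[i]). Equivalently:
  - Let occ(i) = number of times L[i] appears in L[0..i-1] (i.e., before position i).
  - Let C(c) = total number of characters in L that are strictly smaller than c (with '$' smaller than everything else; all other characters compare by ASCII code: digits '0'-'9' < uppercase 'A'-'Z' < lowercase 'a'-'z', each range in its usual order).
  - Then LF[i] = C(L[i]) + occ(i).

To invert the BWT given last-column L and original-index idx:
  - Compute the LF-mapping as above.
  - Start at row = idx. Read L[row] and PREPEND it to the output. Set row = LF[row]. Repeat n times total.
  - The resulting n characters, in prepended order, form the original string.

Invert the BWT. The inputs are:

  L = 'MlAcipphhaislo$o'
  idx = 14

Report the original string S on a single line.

LF mapping: 2 9 1 4 7 13 14 5 6 3 8 15 10 11 0 12
Walk LF starting at row 14, prepending L[row]:
  step 1: row=14, L[14]='$', prepend. Next row=LF[14]=0
  step 2: row=0, L[0]='M', prepend. Next row=LF[0]=2
  step 3: row=2, L[2]='A', prepend. Next row=LF[2]=1
  step 4: row=1, L[1]='l', prepend. Next row=LF[1]=9
  step 5: row=9, L[9]='a', prepend. Next row=LF[9]=3
  step 6: row=3, L[3]='c', prepend. Next row=LF[3]=4
  step 7: row=4, L[4]='i', prepend. Next row=LF[4]=7
  step 8: row=7, L[7]='h', prepend. Next row=LF[7]=5
  step 9: row=5, L[5]='p', prepend. Next row=LF[5]=13
  step 10: row=13, L[13]='o', prepend. Next row=LF[13]=11
  step 11: row=11, L[11]='s', prepend. Next row=LF[11]=15
  step 12: row=15, L[15]='o', prepend. Next row=LF[15]=12
  step 13: row=12, L[12]='l', prepend. Next row=LF[12]=10
  step 14: row=10, L[10]='i', prepend. Next row=LF[10]=8
  step 15: row=8, L[8]='h', prepend. Next row=LF[8]=6
  step 16: row=6, L[6]='p', prepend. Next row=LF[6]=14
Reversed output: philosophicalAM$

Answer: philosophicalAM$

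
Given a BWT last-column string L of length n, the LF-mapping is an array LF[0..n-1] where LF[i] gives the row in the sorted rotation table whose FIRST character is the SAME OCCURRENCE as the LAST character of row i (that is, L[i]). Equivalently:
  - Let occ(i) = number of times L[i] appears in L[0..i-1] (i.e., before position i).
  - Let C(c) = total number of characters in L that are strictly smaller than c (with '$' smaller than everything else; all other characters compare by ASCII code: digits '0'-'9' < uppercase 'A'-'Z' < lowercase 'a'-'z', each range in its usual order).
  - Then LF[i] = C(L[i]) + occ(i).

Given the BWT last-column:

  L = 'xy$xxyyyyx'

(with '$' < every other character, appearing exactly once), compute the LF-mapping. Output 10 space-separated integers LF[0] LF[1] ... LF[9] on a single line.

Answer: 1 5 0 2 3 6 7 8 9 4

Derivation:
Char counts: '$':1, 'x':4, 'y':5
C (first-col start): C('$')=0, C('x')=1, C('y')=5
L[0]='x': occ=0, LF[0]=C('x')+0=1+0=1
L[1]='y': occ=0, LF[1]=C('y')+0=5+0=5
L[2]='$': occ=0, LF[2]=C('$')+0=0+0=0
L[3]='x': occ=1, LF[3]=C('x')+1=1+1=2
L[4]='x': occ=2, LF[4]=C('x')+2=1+2=3
L[5]='y': occ=1, LF[5]=C('y')+1=5+1=6
L[6]='y': occ=2, LF[6]=C('y')+2=5+2=7
L[7]='y': occ=3, LF[7]=C('y')+3=5+3=8
L[8]='y': occ=4, LF[8]=C('y')+4=5+4=9
L[9]='x': occ=3, LF[9]=C('x')+3=1+3=4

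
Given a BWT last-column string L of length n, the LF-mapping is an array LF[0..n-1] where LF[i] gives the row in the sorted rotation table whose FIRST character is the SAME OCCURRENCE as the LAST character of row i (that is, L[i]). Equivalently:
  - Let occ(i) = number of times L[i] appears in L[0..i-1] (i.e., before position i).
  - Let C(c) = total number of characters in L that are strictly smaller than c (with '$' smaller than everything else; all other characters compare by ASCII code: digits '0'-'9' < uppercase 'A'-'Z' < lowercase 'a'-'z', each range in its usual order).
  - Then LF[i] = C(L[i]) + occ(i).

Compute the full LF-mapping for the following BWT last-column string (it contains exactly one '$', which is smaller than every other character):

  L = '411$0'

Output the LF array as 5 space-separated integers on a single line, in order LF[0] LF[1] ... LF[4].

Char counts: '$':1, '0':1, '1':2, '4':1
C (first-col start): C('$')=0, C('0')=1, C('1')=2, C('4')=4
L[0]='4': occ=0, LF[0]=C('4')+0=4+0=4
L[1]='1': occ=0, LF[1]=C('1')+0=2+0=2
L[2]='1': occ=1, LF[2]=C('1')+1=2+1=3
L[3]='$': occ=0, LF[3]=C('$')+0=0+0=0
L[4]='0': occ=0, LF[4]=C('0')+0=1+0=1

Answer: 4 2 3 0 1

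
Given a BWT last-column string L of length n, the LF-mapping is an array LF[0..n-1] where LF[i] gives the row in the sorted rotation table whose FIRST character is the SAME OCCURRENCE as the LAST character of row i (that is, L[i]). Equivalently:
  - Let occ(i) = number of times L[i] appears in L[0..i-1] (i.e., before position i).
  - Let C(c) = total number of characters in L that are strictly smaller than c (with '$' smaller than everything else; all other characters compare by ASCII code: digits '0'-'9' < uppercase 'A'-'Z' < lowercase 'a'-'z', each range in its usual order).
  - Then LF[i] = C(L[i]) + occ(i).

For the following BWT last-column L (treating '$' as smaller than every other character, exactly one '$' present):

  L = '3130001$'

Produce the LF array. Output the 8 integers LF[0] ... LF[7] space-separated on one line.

Char counts: '$':1, '0':3, '1':2, '3':2
C (first-col start): C('$')=0, C('0')=1, C('1')=4, C('3')=6
L[0]='3': occ=0, LF[0]=C('3')+0=6+0=6
L[1]='1': occ=0, LF[1]=C('1')+0=4+0=4
L[2]='3': occ=1, LF[2]=C('3')+1=6+1=7
L[3]='0': occ=0, LF[3]=C('0')+0=1+0=1
L[4]='0': occ=1, LF[4]=C('0')+1=1+1=2
L[5]='0': occ=2, LF[5]=C('0')+2=1+2=3
L[6]='1': occ=1, LF[6]=C('1')+1=4+1=5
L[7]='$': occ=0, LF[7]=C('$')+0=0+0=0

Answer: 6 4 7 1 2 3 5 0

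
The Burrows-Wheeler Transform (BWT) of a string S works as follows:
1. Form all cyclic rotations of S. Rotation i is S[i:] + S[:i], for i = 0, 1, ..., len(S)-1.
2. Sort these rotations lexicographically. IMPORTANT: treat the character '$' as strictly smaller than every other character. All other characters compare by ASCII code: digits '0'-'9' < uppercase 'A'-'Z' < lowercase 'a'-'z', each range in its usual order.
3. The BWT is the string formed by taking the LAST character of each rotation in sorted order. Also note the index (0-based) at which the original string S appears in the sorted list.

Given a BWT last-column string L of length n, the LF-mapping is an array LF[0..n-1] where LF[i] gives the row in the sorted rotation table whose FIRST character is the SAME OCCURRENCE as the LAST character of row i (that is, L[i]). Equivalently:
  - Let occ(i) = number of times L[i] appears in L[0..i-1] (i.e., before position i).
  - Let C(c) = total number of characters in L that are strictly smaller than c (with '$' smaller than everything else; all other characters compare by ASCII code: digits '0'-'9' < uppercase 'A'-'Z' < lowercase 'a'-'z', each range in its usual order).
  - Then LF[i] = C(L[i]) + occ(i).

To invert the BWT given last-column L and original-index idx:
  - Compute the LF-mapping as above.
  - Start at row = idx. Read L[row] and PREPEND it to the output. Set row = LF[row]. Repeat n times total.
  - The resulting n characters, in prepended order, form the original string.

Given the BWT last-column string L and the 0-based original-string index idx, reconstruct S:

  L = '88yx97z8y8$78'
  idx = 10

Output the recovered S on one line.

LF mapping: 3 4 10 9 8 1 12 5 11 6 0 2 7
Walk LF starting at row 10, prepending L[row]:
  step 1: row=10, L[10]='$', prepend. Next row=LF[10]=0
  step 2: row=0, L[0]='8', prepend. Next row=LF[0]=3
  step 3: row=3, L[3]='x', prepend. Next row=LF[3]=9
  step 4: row=9, L[9]='8', prepend. Next row=LF[9]=6
  step 5: row=6, L[6]='z', prepend. Next row=LF[6]=12
  step 6: row=12, L[12]='8', prepend. Next row=LF[12]=7
  step 7: row=7, L[7]='8', prepend. Next row=LF[7]=5
  step 8: row=5, L[5]='7', prepend. Next row=LF[5]=1
  step 9: row=1, L[1]='8', prepend. Next row=LF[1]=4
  step 10: row=4, L[4]='9', prepend. Next row=LF[4]=8
  step 11: row=8, L[8]='y', prepend. Next row=LF[8]=11
  step 12: row=11, L[11]='7', prepend. Next row=LF[11]=2
  step 13: row=2, L[2]='y', prepend. Next row=LF[2]=10
Reversed output: y7y98788z8x8$

Answer: y7y98788z8x8$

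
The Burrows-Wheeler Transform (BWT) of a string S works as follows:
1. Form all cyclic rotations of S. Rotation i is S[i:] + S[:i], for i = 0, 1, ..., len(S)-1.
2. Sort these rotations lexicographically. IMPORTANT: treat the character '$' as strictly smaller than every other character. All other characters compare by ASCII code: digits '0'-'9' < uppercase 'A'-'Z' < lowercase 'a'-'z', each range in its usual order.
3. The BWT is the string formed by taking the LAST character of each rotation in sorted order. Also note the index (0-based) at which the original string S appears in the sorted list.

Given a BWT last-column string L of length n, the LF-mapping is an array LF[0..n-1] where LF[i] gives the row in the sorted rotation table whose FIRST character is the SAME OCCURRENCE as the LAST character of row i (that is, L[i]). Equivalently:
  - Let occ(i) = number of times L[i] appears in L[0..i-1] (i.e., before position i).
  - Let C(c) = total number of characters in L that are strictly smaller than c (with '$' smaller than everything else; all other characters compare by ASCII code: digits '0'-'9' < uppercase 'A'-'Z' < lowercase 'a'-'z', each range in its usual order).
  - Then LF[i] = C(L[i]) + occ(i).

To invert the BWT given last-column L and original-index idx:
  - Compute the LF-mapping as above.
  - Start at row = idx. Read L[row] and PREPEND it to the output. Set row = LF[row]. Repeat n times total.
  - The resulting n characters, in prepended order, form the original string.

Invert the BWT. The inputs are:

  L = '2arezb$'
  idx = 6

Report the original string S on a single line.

Answer: zebra2$

Derivation:
LF mapping: 1 2 5 4 6 3 0
Walk LF starting at row 6, prepending L[row]:
  step 1: row=6, L[6]='$', prepend. Next row=LF[6]=0
  step 2: row=0, L[0]='2', prepend. Next row=LF[0]=1
  step 3: row=1, L[1]='a', prepend. Next row=LF[1]=2
  step 4: row=2, L[2]='r', prepend. Next row=LF[2]=5
  step 5: row=5, L[5]='b', prepend. Next row=LF[5]=3
  step 6: row=3, L[3]='e', prepend. Next row=LF[3]=4
  step 7: row=4, L[4]='z', prepend. Next row=LF[4]=6
Reversed output: zebra2$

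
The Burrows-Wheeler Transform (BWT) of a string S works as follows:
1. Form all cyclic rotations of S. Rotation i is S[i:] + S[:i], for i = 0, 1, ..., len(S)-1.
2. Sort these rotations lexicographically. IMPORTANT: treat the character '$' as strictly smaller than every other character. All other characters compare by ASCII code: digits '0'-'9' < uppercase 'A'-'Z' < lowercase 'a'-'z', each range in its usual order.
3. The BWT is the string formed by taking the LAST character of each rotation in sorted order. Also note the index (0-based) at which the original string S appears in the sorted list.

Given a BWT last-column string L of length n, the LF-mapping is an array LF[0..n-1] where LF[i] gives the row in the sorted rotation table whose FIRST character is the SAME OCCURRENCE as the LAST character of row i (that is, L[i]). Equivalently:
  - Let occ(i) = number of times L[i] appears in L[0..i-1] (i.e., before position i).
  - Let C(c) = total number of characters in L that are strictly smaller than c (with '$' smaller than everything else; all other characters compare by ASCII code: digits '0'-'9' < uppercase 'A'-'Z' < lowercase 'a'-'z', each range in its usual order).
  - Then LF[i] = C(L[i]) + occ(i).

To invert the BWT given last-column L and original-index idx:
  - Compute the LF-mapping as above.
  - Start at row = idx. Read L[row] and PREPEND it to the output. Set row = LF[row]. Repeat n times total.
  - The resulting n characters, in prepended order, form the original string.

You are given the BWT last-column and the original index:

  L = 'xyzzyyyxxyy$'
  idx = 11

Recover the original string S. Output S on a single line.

Answer: zxyyzxyyyyx$

Derivation:
LF mapping: 1 4 10 11 5 6 7 2 3 8 9 0
Walk LF starting at row 11, prepending L[row]:
  step 1: row=11, L[11]='$', prepend. Next row=LF[11]=0
  step 2: row=0, L[0]='x', prepend. Next row=LF[0]=1
  step 3: row=1, L[1]='y', prepend. Next row=LF[1]=4
  step 4: row=4, L[4]='y', prepend. Next row=LF[4]=5
  step 5: row=5, L[5]='y', prepend. Next row=LF[5]=6
  step 6: row=6, L[6]='y', prepend. Next row=LF[6]=7
  step 7: row=7, L[7]='x', prepend. Next row=LF[7]=2
  step 8: row=2, L[2]='z', prepend. Next row=LF[2]=10
  step 9: row=10, L[10]='y', prepend. Next row=LF[10]=9
  step 10: row=9, L[9]='y', prepend. Next row=LF[9]=8
  step 11: row=8, L[8]='x', prepend. Next row=LF[8]=3
  step 12: row=3, L[3]='z', prepend. Next row=LF[3]=11
Reversed output: zxyyzxyyyyx$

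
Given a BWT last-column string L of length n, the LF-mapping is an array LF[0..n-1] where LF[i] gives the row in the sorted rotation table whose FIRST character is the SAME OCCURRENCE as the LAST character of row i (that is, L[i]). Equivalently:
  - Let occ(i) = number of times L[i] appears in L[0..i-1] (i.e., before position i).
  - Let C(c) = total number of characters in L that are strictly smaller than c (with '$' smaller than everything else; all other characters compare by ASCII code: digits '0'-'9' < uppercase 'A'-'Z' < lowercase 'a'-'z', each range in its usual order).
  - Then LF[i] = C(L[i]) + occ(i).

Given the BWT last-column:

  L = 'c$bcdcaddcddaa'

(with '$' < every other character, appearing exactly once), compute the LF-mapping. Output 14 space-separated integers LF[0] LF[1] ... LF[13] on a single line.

Char counts: '$':1, 'a':3, 'b':1, 'c':4, 'd':5
C (first-col start): C('$')=0, C('a')=1, C('b')=4, C('c')=5, C('d')=9
L[0]='c': occ=0, LF[0]=C('c')+0=5+0=5
L[1]='$': occ=0, LF[1]=C('$')+0=0+0=0
L[2]='b': occ=0, LF[2]=C('b')+0=4+0=4
L[3]='c': occ=1, LF[3]=C('c')+1=5+1=6
L[4]='d': occ=0, LF[4]=C('d')+0=9+0=9
L[5]='c': occ=2, LF[5]=C('c')+2=5+2=7
L[6]='a': occ=0, LF[6]=C('a')+0=1+0=1
L[7]='d': occ=1, LF[7]=C('d')+1=9+1=10
L[8]='d': occ=2, LF[8]=C('d')+2=9+2=11
L[9]='c': occ=3, LF[9]=C('c')+3=5+3=8
L[10]='d': occ=3, LF[10]=C('d')+3=9+3=12
L[11]='d': occ=4, LF[11]=C('d')+4=9+4=13
L[12]='a': occ=1, LF[12]=C('a')+1=1+1=2
L[13]='a': occ=2, LF[13]=C('a')+2=1+2=3

Answer: 5 0 4 6 9 7 1 10 11 8 12 13 2 3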